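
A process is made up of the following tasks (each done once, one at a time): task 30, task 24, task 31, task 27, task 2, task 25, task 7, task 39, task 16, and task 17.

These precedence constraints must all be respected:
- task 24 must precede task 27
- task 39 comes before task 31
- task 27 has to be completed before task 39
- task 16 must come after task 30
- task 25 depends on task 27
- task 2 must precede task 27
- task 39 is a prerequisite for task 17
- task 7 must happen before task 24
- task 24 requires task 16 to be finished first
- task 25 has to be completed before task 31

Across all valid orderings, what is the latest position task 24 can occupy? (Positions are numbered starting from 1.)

The tasks that are forced after task 24, directly or by a chain of constraints, are task 31, task 27, task 25, task 39, task 17. That's 5 tasks.
With 5 mandatory successors out of 10 tasks total, the latest slot for task 24 is 10−5 = 5, and it's reachable by doing all non-successors before task 24.

5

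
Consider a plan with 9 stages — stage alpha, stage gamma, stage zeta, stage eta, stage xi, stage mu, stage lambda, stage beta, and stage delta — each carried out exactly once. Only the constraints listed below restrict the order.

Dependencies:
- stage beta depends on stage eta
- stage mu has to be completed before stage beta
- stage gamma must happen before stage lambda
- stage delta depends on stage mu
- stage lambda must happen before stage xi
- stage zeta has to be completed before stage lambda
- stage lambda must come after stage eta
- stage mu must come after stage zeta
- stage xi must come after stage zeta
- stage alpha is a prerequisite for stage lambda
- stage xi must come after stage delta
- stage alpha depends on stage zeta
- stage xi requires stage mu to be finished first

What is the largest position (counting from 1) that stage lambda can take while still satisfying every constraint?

The only stage forced after stage lambda (directly or by a chain) is stage xi.
With 1 mandatory successor out of 9 stages total, the latest slot for stage lambda is 9−1 = 8, and it's reachable by doing all non-successors before stage lambda.

8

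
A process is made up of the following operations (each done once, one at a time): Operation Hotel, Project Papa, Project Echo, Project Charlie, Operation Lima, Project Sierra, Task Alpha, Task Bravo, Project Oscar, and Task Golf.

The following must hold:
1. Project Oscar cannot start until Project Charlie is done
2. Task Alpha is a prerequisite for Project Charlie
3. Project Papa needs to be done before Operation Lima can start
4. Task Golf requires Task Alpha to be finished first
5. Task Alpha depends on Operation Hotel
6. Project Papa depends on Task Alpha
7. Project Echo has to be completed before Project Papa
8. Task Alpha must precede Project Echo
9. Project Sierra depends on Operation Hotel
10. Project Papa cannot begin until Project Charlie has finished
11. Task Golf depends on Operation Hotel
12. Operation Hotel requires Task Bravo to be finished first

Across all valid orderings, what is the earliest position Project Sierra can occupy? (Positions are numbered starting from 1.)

Working backwards through the constraints from Project Sierra, its full set of required predecessors is Operation Hotel, Task Bravo — 2 of them.
So at minimum 2 operations come before Project Sierra, putting Project Sierra no earlier than position 3. That position is achievable by scheduling exactly those predecessors first.

3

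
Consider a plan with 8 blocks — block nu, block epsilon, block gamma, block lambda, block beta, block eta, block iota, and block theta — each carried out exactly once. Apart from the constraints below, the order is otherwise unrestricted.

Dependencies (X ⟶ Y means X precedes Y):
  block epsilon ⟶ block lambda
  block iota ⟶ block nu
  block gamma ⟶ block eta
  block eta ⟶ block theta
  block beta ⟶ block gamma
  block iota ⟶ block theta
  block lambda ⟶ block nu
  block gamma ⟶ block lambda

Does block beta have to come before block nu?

Yes

There is a constraint chain block beta → block gamma → block lambda → block nu.
That forces block beta before block nu in every valid schedule.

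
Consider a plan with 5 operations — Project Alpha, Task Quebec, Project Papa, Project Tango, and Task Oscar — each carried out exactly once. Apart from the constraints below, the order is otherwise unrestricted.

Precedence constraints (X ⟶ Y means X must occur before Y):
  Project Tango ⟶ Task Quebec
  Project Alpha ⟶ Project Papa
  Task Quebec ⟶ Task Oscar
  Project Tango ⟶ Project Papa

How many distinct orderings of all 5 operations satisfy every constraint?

2 operations have no prerequisites (Project Alpha, Project Tango), so any of them could come first.
Systematically extending each partial ordering one operation at a time and counting, there are 9 complete orderings.

9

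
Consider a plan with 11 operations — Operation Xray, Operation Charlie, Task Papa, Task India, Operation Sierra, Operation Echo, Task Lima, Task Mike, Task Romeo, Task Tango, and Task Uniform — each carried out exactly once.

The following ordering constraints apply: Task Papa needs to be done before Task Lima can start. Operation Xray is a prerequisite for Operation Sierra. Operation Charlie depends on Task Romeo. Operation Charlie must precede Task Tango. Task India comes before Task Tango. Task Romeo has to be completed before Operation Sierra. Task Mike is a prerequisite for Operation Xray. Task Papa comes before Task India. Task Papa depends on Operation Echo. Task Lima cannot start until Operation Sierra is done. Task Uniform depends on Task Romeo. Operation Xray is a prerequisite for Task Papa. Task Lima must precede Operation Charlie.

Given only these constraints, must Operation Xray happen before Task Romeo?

No

Operation Xray and Task Romeo are not related by any chain of constraints.
A valid ordering placing Task Romeo before Operation Xray exists, so the answer is no.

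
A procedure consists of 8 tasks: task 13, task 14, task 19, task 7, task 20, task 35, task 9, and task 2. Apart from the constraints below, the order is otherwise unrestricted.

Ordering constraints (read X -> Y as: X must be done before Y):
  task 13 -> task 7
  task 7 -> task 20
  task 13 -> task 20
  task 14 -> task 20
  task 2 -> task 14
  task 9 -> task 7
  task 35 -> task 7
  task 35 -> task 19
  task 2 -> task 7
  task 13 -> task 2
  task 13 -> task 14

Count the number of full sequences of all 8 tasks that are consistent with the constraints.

166

3 tasks have no prerequisites (task 13, task 35, task 9), so any of them could come first.
Enumerating by repeatedly choosing an available task (one whose prerequisites are all placed) gives 166 distinct complete orderings.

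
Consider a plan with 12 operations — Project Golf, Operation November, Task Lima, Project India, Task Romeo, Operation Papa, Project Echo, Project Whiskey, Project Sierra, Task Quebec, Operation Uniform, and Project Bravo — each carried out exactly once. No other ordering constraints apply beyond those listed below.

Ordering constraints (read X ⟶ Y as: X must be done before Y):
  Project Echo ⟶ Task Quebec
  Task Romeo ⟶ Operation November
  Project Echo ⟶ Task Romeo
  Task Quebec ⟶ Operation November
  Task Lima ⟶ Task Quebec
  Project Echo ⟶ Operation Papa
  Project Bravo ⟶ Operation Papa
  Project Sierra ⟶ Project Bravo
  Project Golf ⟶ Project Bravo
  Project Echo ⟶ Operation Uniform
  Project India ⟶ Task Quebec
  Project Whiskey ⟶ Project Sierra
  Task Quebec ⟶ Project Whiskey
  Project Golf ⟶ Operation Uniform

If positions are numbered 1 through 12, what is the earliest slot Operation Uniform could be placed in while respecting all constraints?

3

Every operation that must precede Operation Uniform has to come before it. Tracing all chains that end at Operation Uniform, those operations are: Project Golf, Project Echo — 2 in total.
With 2 mandatory predecessors, the earliest Operation Uniform can sit is position 2+1 = 3, and placing just those 2 first achieves it.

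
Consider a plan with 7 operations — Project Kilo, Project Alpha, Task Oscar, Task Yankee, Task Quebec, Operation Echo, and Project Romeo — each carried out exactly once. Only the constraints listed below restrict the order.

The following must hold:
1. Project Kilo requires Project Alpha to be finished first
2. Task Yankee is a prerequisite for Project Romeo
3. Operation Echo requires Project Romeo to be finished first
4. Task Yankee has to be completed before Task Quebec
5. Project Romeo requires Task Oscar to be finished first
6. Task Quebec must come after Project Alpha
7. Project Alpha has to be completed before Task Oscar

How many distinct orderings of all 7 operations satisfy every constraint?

2 operations have no prerequisites (Project Alpha, Task Yankee), so any of them could come first.
Enumerating by repeatedly choosing an available operation (one whose prerequisites are all placed) gives 62 distinct complete orderings.

62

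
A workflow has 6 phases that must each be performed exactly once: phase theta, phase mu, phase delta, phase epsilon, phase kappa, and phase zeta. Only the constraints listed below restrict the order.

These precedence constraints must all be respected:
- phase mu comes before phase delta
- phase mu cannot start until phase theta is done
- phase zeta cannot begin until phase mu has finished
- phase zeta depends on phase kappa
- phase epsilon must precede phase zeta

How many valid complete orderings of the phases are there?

3 phases have no prerequisites (phase theta, phase epsilon, phase kappa), so any of them could come first.
Enumerating by repeatedly choosing an available phase (one whose prerequisites are all placed) gives 32 distinct complete orderings.

32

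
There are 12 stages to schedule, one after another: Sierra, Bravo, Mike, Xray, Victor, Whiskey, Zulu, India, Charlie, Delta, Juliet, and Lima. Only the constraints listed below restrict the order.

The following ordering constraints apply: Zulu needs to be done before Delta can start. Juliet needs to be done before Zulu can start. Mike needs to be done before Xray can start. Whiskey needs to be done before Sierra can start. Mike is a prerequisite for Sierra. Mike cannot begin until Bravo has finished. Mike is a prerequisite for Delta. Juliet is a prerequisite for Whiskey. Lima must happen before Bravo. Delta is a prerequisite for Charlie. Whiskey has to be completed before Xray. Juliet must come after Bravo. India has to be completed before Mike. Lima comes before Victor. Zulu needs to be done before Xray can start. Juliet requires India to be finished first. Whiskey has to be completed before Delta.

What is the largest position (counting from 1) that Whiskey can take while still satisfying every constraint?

8

Every stage that must follow Whiskey has to come after it. Tracing all chains starting from Whiskey, those stages are: Sierra, Xray, Charlie, Delta — 4 in total.
With 4 mandatory successors out of 12 stages total, the latest slot for Whiskey is 12−4 = 8, and it's reachable by doing all non-successors before Whiskey.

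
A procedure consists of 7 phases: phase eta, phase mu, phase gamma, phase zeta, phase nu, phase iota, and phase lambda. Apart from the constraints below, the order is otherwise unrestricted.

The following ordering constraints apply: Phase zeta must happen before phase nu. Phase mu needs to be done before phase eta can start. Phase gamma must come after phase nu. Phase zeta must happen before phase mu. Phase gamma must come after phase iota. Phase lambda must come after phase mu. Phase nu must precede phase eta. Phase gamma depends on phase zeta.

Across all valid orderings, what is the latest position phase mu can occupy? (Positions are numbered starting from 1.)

Every phase that must follow phase mu has to come after it. Tracing all chains starting from phase mu, those phases are: phase eta, phase lambda — 2 in total.
So at least 2 phases follow phase mu, putting phase mu no later than position 5. That position is achievable by scheduling everything else first.

5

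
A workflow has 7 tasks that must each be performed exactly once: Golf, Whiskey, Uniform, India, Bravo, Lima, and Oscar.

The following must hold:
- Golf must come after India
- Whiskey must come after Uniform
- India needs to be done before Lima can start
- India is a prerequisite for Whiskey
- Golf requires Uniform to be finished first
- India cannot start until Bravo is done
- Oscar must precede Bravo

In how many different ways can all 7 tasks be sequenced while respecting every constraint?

26

2 tasks have no prerequisites (Uniform, Oscar), so any of them could come first.
Counting all ways to extend the partial order to a total order gives 26.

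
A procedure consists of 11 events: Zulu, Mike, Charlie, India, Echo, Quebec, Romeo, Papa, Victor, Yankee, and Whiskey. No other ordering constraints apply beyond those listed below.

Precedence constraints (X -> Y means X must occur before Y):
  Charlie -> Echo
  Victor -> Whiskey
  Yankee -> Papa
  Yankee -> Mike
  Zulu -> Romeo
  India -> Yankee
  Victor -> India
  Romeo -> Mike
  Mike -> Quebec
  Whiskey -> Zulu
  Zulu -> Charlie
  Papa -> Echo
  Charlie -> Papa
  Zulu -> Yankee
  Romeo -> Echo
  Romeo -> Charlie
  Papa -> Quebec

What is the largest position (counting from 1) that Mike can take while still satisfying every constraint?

Following the constraints forward from Mike, its only required successor is Quebec.
So at least 1 event follows Mike, putting Mike no later than position 10. That position is achievable by scheduling everything else first.

10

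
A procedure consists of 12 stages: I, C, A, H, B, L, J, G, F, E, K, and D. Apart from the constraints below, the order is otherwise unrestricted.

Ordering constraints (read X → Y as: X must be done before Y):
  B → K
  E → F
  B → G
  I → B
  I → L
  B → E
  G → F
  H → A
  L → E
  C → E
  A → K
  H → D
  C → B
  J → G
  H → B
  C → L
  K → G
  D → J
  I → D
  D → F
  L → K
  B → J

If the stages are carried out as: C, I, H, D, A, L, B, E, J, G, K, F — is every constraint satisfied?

The sequence places G ahead of K.
But one of the constraints requires K before G, so this ordering violates it.

No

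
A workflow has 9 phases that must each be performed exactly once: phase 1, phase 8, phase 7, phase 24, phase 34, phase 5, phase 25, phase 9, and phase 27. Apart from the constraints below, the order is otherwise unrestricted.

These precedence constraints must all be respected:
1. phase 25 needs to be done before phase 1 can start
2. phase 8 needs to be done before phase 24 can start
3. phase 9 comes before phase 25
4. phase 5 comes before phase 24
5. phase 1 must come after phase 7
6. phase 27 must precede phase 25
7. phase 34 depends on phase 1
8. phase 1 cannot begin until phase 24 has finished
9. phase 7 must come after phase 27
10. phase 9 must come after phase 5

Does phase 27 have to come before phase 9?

No

Nothing in the constraints links phase 27 and phase 9; they are unordered relative to each other.
There exist valid orderings with phase 9 before phase 27, so phase 27 is not required to come first.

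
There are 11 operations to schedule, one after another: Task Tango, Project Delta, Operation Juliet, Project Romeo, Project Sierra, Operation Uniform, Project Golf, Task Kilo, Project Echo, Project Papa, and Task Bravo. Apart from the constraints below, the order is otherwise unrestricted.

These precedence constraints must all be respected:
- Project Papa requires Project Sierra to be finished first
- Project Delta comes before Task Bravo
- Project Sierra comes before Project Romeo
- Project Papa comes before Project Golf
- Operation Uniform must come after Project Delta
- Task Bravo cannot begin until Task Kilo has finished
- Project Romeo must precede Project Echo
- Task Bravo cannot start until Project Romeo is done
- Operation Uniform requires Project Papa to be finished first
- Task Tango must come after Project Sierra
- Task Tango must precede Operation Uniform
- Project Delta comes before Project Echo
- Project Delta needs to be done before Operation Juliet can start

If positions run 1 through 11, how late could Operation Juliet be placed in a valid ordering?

Nothing depends on Operation Juliet, so it can be the final operation, position 11.

11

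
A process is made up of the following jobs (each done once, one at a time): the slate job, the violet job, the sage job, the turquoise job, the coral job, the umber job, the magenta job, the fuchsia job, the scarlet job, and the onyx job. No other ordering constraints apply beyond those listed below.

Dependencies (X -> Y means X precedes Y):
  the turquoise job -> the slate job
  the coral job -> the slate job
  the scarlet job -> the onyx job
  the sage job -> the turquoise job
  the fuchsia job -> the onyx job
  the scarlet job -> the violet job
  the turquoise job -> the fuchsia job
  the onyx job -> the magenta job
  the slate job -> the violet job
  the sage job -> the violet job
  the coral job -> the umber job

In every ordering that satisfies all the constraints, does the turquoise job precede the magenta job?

Chaining the stated constraints: the turquoise job → the fuchsia job → the onyx job → the magenta job.
That forces the turquoise job before the magenta job in every valid schedule.

Yes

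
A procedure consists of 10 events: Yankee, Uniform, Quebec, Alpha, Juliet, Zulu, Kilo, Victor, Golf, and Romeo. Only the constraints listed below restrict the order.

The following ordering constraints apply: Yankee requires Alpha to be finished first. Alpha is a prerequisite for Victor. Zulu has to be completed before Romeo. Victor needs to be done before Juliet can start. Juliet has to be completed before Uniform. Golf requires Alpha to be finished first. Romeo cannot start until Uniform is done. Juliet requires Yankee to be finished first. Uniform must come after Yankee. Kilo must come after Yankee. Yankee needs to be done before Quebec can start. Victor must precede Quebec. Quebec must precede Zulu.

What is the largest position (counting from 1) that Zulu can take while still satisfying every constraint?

The only event forced after Zulu (directly or by a chain) is Romeo.
With 1 mandatory successor out of 10 events total, the latest slot for Zulu is 10−1 = 9, and it's reachable by doing all non-successors before Zulu.

9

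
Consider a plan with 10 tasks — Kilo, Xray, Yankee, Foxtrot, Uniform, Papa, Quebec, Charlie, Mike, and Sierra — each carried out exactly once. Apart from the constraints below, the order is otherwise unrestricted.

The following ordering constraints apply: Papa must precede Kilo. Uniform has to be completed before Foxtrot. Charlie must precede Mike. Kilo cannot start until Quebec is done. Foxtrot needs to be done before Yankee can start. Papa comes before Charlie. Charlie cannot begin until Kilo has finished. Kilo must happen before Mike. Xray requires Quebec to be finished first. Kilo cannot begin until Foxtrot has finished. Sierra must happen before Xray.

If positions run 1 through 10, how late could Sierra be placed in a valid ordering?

9

The only task forced after Sierra (directly or by a chain) is Xray.
So at least 1 task follows Sierra, putting Sierra no later than position 9. That position is achievable by scheduling everything else first.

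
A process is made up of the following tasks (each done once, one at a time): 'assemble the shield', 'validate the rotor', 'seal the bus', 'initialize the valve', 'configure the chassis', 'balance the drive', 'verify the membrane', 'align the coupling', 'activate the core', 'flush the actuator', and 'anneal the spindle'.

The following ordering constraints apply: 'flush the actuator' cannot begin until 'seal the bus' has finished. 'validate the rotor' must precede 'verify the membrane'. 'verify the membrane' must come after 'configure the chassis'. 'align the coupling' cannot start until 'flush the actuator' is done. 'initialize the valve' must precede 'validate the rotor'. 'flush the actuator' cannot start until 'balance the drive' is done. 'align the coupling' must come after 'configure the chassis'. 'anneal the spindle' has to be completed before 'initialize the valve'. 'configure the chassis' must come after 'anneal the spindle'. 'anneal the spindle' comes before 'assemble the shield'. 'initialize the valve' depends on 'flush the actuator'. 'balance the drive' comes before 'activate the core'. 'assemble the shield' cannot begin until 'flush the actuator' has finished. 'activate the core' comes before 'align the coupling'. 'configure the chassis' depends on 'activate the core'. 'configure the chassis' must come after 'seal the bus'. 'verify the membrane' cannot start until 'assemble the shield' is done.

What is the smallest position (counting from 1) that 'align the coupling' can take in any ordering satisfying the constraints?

Working backwards through the constraints from 'align the coupling', its full set of required predecessors is 'seal the bus', 'configure the chassis', 'balance the drive', 'activate the core', 'flush the actuator', 'anneal the spindle' — 6 of them.
So at minimum 6 tasks come before 'align the coupling', putting 'align the coupling' no earlier than position 7. That position is achievable by scheduling exactly those predecessors first.

7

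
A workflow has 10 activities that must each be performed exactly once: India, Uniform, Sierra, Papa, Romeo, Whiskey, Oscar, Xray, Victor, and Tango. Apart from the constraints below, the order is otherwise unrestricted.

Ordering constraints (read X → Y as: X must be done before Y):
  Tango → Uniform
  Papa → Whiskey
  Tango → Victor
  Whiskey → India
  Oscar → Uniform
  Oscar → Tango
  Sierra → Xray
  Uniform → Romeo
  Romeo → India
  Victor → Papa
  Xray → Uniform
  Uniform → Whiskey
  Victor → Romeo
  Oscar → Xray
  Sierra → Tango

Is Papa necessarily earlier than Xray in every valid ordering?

No

Nothing in the constraints links Papa and Xray; they are unordered relative to each other.
So Papa can come before Xray or after — it is not forced.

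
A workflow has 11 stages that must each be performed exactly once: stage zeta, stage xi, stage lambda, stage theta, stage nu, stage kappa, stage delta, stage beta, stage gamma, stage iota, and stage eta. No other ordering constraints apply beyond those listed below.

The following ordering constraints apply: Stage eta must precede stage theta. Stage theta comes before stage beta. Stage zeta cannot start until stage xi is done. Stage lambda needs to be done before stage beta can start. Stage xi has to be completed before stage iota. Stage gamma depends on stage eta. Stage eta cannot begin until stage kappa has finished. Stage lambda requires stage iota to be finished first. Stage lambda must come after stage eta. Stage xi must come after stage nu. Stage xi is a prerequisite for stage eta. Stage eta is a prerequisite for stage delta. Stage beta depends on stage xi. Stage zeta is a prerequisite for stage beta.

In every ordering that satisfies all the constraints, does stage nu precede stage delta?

Tracing the constraints gives a chain: stage nu → stage xi → stage eta → stage delta.
That forces stage nu before stage delta in every valid schedule.

Yes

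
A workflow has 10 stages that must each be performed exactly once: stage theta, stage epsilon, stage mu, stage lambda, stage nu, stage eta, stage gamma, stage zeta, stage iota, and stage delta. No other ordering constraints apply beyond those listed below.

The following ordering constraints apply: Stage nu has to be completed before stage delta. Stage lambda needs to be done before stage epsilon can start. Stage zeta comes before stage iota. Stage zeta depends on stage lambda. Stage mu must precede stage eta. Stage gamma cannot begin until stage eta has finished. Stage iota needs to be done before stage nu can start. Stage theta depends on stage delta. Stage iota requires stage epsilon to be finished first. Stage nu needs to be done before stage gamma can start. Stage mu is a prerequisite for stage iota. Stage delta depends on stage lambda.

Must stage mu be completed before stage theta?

Chaining the stated constraints: stage mu → stage iota → stage nu → stage delta → stage theta.
So stage mu must precede stage theta in any valid ordering.

Yes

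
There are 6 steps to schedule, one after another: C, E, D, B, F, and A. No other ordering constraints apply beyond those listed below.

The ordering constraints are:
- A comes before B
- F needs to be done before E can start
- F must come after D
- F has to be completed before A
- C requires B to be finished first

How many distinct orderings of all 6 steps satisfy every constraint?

4

Only D has no prerequisites, so it must go first.
Enumerating by repeatedly choosing an available step (one whose prerequisites are all placed) gives 4 distinct complete orderings.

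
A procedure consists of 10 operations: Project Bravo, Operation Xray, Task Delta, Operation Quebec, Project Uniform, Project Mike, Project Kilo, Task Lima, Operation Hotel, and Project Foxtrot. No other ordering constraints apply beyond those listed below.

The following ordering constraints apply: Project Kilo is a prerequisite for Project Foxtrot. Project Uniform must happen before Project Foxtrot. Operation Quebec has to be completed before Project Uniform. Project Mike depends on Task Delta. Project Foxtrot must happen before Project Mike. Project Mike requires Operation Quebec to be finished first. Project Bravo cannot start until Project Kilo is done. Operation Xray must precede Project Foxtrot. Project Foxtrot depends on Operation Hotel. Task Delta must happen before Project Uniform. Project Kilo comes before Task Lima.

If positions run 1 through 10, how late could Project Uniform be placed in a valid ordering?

Every operation that must follow Project Uniform has to come after it. Tracing all chains starting from Project Uniform, those operations are: Project Mike, Project Foxtrot — 2 in total.
So at least 2 operations follow Project Uniform, putting Project Uniform no later than position 8. That position is achievable by scheduling everything else first.

8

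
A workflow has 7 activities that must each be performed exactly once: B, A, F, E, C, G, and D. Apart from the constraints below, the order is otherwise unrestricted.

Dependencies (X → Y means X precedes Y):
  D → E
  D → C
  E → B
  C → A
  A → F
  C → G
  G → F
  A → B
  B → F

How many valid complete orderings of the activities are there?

11

Only D has no prerequisites, so it must go first.
Enumerating by repeatedly choosing an available activity (one whose prerequisites are all placed) gives 11 distinct complete orderings.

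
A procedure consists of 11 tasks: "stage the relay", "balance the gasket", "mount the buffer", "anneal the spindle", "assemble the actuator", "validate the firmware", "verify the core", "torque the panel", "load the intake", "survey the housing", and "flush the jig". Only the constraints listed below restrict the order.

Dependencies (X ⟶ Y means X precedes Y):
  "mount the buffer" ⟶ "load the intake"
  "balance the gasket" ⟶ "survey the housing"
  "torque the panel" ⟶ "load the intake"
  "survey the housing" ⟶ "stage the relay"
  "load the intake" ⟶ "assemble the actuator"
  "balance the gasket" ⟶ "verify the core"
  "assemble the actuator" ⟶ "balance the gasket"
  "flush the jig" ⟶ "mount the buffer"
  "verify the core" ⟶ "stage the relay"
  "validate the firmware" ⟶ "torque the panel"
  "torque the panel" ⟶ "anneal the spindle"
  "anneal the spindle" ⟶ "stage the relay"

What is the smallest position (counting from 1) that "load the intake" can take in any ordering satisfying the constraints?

5

Every task that must precede "load the intake" has to come before it. Tracing all chains that end at "load the intake", those tasks are: "mount the buffer", "validate the firmware", "torque the panel", "flush the jig" — 4 in total.
With 4 mandatory predecessors, the earliest "load the intake" can sit is position 4+1 = 5, and placing just those 4 first achieves it.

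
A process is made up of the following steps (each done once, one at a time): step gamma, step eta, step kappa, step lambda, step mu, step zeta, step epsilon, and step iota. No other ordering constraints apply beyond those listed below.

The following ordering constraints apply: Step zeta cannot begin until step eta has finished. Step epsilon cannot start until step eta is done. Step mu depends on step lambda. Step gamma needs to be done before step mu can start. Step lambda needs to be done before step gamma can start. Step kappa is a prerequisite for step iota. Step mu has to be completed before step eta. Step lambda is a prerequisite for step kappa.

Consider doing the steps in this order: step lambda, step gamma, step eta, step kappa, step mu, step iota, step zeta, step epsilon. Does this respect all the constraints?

The sequence places step eta ahead of step mu.
Since step mu is required before step eta, the ordering is invalid.

No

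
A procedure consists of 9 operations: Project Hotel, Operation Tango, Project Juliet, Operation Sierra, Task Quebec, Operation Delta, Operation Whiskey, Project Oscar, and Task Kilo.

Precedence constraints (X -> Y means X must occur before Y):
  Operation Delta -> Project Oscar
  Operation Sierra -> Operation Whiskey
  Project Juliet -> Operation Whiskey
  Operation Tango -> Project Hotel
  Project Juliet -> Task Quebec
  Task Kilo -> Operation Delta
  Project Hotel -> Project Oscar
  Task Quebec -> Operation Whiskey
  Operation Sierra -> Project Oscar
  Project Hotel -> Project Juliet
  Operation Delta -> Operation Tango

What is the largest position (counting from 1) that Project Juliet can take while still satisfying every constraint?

Every operation that must follow Project Juliet has to come after it. Tracing all chains starting from Project Juliet, those operations are: Task Quebec, Operation Whiskey — 2 in total.
So at least 2 operations follow Project Juliet, putting Project Juliet no later than position 7. That position is achievable by scheduling everything else first.

7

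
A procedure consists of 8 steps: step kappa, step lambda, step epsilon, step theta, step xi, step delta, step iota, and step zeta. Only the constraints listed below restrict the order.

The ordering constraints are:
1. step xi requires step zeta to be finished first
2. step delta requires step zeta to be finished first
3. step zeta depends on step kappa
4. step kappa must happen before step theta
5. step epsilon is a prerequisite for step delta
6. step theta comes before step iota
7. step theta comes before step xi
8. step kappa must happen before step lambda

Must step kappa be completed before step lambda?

Yes

Following the dependencies: step kappa → step lambda.
That forces step kappa before step lambda in every valid schedule.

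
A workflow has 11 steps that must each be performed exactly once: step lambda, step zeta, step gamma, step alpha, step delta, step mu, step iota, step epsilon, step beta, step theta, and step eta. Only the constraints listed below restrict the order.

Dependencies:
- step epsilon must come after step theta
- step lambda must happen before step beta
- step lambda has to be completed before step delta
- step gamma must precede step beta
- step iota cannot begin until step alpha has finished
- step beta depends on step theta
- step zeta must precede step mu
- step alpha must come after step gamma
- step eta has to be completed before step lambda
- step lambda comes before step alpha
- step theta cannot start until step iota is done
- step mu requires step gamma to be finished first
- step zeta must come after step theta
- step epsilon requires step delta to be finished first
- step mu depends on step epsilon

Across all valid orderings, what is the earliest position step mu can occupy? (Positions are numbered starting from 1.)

10

Every step that must precede step mu has to come before it. Tracing all chains that end at step mu, those steps are: step lambda, step zeta, step gamma, step alpha, step delta, step iota, step epsilon, step theta, step eta — 9 in total.
With 9 mandatory predecessors, the earliest step mu can sit is position 9+1 = 10, and placing just those 9 first achieves it.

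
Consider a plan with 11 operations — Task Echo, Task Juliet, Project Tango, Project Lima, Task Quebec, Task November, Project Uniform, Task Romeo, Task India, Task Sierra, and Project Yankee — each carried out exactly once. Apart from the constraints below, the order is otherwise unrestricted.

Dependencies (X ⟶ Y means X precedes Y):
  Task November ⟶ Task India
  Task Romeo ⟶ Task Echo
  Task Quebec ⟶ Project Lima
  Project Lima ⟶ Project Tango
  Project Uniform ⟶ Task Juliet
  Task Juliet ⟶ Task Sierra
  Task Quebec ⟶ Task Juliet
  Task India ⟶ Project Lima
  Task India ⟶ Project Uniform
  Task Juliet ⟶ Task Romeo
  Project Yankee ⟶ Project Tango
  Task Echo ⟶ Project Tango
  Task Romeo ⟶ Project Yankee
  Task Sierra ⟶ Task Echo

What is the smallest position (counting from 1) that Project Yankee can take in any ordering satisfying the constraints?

Every operation that must precede Project Yankee has to come before it. Tracing all chains that end at Project Yankee, those operations are: Task Juliet, Task Quebec, Task November, Project Uniform, Task Romeo, Task India — 6 in total.
With 6 mandatory predecessors, the earliest Project Yankee can sit is position 6+1 = 7, and placing just those 6 first achieves it.

7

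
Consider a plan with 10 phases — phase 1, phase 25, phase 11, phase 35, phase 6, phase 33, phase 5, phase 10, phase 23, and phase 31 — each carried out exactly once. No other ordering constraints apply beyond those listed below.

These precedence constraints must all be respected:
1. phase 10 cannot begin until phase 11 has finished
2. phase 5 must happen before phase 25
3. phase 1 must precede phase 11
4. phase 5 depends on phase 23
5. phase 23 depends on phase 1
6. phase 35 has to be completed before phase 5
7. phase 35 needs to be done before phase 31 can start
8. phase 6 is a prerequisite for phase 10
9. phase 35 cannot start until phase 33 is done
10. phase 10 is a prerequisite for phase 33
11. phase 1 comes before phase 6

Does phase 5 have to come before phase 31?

Phase 5 and phase 31 are not related by any chain of constraints.
A valid ordering placing phase 31 before phase 5 exists, so the answer is no.

No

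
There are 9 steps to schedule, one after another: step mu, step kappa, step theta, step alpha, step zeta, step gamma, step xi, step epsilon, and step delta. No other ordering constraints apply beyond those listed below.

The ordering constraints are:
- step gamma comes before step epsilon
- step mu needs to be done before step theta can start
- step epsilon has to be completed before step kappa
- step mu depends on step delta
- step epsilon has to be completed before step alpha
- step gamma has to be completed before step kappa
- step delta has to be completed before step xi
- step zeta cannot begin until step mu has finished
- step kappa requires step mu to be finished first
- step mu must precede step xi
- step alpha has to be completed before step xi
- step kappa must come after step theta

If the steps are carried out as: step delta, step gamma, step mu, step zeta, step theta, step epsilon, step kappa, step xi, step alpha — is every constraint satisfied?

Here step alpha comes after step xi.
That contradicts the constraint that step alpha must precede step xi.

No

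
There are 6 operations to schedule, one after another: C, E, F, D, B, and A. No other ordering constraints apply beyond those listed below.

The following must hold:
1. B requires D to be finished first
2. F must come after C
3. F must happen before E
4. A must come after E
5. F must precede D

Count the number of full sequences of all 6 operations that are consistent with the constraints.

C is the only operation with nothing required before it, so every ordering starts there.
Systematically extending each partial ordering one operation at a time and counting, there are 6 complete orderings.

6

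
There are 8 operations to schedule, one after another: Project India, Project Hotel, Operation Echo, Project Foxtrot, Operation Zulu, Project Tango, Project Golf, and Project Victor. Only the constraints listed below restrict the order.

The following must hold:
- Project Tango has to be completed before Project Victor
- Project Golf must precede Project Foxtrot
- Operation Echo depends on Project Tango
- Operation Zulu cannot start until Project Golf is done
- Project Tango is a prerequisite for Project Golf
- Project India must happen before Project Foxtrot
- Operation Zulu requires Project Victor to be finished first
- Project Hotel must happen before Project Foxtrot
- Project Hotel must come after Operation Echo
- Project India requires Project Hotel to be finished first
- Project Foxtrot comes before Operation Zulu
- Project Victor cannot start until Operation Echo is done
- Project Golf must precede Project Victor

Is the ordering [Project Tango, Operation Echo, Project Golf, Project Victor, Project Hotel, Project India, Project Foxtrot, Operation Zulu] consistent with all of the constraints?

Going through the constraints one by one, each required predecessor appears earlier in the sequence than its dependent — e.g. Project Golf (position 3) is before Operation Zulu (position 8), as required.

Yes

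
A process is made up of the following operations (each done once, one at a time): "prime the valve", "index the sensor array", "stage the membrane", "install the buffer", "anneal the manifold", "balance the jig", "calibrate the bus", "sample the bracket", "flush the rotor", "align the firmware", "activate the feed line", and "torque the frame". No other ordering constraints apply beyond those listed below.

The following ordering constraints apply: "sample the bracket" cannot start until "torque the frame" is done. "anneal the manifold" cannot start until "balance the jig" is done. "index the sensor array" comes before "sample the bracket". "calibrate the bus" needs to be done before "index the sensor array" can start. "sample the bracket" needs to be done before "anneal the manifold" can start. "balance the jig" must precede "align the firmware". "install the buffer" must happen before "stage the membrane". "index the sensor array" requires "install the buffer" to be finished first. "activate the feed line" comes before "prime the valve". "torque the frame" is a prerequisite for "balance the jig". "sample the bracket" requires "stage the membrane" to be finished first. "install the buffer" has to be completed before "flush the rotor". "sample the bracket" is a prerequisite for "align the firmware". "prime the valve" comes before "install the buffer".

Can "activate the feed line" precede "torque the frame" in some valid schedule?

Yes

No chain of constraints runs from "torque the frame" to "activate the feed line", so "torque the frame" is not required to come first.
So a valid ordering placing "activate the feed line" earlier than "torque the frame" exists.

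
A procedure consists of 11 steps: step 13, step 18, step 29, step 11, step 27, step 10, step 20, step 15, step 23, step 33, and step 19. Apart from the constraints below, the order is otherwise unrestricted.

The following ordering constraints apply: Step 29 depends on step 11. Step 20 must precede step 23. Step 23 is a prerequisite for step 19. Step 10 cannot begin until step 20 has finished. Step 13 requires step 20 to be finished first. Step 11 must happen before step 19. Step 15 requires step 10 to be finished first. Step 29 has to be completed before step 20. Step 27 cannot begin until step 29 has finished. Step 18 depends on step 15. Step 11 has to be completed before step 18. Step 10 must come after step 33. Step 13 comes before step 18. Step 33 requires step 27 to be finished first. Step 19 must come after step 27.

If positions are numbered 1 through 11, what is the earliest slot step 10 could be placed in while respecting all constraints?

Working backwards through the constraints from step 10, its full set of required predecessors is step 29, step 11, step 27, step 20, step 33 — 5 of them.
So at minimum 5 steps come before step 10, putting step 10 no earlier than position 6. That position is achievable by scheduling exactly those predecessors first.

6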